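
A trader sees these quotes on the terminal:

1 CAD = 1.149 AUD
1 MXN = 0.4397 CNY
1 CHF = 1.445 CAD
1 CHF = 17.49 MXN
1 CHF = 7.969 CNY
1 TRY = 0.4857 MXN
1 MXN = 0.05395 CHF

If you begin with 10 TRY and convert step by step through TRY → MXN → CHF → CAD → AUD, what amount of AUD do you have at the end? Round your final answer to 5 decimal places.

10 TRY × 0.4857 = 4.857 MXN
4.857 MXN × 0.05395 = 0.26203515 CHF
0.26203515 CHF × 1.445 = 0.37864079175 CAD
0.37864079175 CAD × 1.149 = 0.43505826972075 AUD

0.43506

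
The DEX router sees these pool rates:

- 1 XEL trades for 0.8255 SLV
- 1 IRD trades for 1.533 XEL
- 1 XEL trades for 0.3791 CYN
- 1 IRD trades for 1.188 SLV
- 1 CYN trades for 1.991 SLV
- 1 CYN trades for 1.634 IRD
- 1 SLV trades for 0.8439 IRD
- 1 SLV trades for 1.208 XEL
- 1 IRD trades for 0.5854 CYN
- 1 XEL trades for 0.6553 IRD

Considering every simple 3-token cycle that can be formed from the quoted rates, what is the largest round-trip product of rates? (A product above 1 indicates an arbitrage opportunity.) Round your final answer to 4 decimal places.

IRD→XEL→SLV→IRD: 1.533 × 0.8255 × 0.8439 = 1.06795
IRD→CYN→SLV→IRD: 0.5854 × 1.991 × 0.8439 = 0.98359
IRD→XEL→CYN→IRD: 1.533 × 0.3791 × 1.634 = 0.94962
IRD→SLV→XEL→IRD: 1.188 × 1.208 × 0.6553 = 0.94042
XEL→CYN→SLV→XEL: 0.3791 × 1.991 × 1.208 = 0.91178
Maximum is IRD→XEL→SLV→IRD at 1.0679; arbitrage exists.

1.0679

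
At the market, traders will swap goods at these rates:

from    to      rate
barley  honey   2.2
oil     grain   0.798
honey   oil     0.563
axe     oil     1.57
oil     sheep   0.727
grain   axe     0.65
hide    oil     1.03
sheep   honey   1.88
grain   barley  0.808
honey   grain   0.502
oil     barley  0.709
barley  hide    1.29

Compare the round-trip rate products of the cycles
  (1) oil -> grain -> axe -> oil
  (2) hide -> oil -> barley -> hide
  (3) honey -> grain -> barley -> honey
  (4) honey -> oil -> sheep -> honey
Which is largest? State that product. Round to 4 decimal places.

0.9420

(1) 0.798 × 0.65 × 1.57 = 0.81436
(2) 1.03 × 0.709 × 1.29 = 0.94205
(3) 0.502 × 0.808 × 2.2 = 0.89236
(4) 0.563 × 0.727 × 1.88 = 0.76949
Highest is cycle (2) at 0.9420 (≤1, no arbitrage).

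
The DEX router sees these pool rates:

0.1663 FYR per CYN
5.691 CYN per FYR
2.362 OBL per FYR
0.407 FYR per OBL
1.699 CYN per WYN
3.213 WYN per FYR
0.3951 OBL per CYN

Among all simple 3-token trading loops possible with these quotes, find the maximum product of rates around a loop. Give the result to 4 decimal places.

OBL→FYR→CYN→OBL: 0.407 × 5.691 × 0.3951 = 0.91515
WYN→CYN→FYR→WYN: 1.699 × 0.1663 × 3.213 = 0.90781
Maximum is OBL→FYR→CYN→OBL at 0.9151; no arbitrage — every cycle loses value.

0.9151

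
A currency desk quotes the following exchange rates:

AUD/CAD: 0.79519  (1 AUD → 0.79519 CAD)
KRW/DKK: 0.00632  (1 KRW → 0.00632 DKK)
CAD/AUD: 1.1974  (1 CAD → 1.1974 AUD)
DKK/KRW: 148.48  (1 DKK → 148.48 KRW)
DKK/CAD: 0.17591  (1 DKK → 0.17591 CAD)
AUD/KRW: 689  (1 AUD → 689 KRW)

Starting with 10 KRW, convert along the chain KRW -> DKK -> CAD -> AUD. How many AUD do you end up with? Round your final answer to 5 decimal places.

10 KRW × 0.00632 = 0.0632 DKK
0.0632 DKK × 0.17591 = 0.011117512 CAD
0.011117512 CAD × 1.1974 = 0.0133121088688 AUD

0.01331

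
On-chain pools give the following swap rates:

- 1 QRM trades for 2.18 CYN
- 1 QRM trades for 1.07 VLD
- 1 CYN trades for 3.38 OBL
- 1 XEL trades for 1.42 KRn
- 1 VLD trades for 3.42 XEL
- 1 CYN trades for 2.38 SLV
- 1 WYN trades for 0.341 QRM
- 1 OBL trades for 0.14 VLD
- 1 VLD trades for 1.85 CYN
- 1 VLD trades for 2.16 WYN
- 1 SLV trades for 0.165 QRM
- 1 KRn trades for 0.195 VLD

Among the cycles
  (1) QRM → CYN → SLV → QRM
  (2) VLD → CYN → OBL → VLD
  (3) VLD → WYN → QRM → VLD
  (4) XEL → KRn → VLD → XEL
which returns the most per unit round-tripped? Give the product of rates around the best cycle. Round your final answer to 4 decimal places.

0.9470

(1) 2.18 × 2.38 × 0.165 = 0.85609
(2) 1.85 × 3.38 × 0.14 = 0.87542
(3) 2.16 × 0.341 × 1.07 = 0.78812
(4) 1.42 × 0.195 × 3.42 = 0.94700
Highest is cycle (4) at 0.9470 (≤1, no arbitrage).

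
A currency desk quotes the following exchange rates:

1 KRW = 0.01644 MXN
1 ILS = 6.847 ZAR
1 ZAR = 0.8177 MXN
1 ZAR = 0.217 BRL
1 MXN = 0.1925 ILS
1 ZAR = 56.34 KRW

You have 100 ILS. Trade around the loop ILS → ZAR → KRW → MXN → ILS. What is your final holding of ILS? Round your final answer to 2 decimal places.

122.08

100 ILS × 6.847 = 684.7 ZAR
684.7 ZAR × 56.34 = 38575.998 KRW
38575.998 KRW × 0.01644 = 634.18940712 MXN
634.18940712 MXN × 0.1925 = 122.0814608706 ILS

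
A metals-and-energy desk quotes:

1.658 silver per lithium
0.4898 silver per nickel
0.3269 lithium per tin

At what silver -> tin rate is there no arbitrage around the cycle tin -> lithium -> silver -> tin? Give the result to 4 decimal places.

1.8450

Known legs of the cycle: 0.3269 × 1.658 = 0.5420002
For no arbitrage the full-cycle product must be 1, so the missing rate is 1 / 0.5420002 ≈ 1.845018.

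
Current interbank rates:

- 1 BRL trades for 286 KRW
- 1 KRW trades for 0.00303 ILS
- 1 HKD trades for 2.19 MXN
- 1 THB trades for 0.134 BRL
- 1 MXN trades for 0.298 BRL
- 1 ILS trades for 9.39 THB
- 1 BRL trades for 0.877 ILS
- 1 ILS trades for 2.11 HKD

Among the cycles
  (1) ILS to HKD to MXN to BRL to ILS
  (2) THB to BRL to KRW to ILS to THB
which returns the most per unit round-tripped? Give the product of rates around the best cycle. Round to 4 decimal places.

(1) 2.11 × 2.19 × 0.298 × 0.877 = 1.20765
(2) 0.134 × 286 × 0.00303 × 9.39 = 1.09038
Highest is cycle (1) at 1.2077 (>1, arbitrage).

1.2077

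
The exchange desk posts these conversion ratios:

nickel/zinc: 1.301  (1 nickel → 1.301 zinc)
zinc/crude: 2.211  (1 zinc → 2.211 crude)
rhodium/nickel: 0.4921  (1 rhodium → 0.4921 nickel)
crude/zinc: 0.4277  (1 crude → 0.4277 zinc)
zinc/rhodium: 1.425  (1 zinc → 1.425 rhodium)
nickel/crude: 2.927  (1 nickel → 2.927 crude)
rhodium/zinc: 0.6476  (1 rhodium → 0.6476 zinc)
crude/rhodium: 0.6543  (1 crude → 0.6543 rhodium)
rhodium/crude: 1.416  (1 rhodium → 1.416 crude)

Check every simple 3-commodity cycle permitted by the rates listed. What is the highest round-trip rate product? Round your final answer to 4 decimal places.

rhodium→nickel→crude→rhodium: 0.4921 × 2.927 × 0.6543 = 0.94244
zinc→crude→rhodium→zinc: 2.211 × 0.6543 × 0.6476 = 0.93686
zinc→rhodium→nickel→zinc: 1.425 × 0.4921 × 1.301 = 0.91232
zinc→rhodium→crude→zinc: 1.425 × 1.416 × 0.4277 = 0.86301
Maximum is rhodium→nickel→crude→rhodium at 0.9424; no arbitrage — every cycle loses value.

0.9424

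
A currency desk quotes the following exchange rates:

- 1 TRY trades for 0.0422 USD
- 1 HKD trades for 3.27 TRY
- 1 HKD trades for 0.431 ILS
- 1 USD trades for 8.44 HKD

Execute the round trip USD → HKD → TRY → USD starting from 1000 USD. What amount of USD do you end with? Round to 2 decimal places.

1000 USD × 8.44 = 8440 HKD
8440 HKD × 3.27 = 27598.8 TRY
27598.8 TRY × 0.0422 = 1164.66936 USD

1164.67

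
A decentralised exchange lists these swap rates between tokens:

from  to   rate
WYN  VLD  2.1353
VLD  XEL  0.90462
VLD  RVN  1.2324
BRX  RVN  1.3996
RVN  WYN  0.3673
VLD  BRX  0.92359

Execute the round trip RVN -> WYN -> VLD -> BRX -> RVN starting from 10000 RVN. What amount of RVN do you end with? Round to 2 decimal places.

10138.25

10000 RVN × 0.3673 = 3673 WYN
3673 WYN × 2.1353 = 7842.9569 VLD
7842.9569 VLD × 0.92359 = 7243.676563271 BRX
7243.676563271 BRX × 1.3996 = 10138.2497179540916 RVN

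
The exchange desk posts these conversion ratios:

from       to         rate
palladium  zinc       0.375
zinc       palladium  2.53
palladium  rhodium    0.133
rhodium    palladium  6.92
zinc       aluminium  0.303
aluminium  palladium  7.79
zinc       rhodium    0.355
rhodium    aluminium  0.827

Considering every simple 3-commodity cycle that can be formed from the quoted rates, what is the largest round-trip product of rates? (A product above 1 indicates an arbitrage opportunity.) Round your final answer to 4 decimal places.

zinc→rhodium→palladium→zinc: 0.355 × 6.92 × 0.375 = 0.92123
zinc→aluminium→palladium→zinc: 0.303 × 7.79 × 0.375 = 0.88514
aluminium→palladium→rhodium→aluminium: 7.79 × 0.133 × 0.827 = 0.85683
Maximum is zinc→rhodium→palladium→zinc at 0.9212; no arbitrage — every cycle loses value.

0.9212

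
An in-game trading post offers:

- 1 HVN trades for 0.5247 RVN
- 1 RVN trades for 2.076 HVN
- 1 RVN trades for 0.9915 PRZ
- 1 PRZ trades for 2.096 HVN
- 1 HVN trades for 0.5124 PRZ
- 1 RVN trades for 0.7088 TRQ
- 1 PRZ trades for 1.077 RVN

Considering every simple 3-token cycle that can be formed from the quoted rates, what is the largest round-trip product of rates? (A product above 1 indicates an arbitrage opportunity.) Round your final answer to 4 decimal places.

1.1457

HVN→PRZ→RVN→HVN: 0.5124 × 1.077 × 2.076 = 1.14565
HVN→RVN→PRZ→HVN: 0.5247 × 0.9915 × 2.096 = 1.09042
Maximum is HVN→PRZ→RVN→HVN at 1.1457; arbitrage exists.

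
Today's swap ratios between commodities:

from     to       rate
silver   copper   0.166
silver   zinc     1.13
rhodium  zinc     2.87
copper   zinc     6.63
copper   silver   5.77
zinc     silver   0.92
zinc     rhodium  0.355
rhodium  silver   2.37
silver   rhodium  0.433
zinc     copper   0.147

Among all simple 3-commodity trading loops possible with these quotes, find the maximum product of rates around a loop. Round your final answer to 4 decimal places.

silver→rhodium→zinc→silver: 0.433 × 2.87 × 0.92 = 1.14329
silver→copper→zinc→silver: 0.166 × 6.63 × 0.92 = 1.01253
silver→zinc→copper→silver: 1.13 × 0.147 × 5.77 = 0.95845
silver→zinc→rhodium→silver: 1.13 × 0.355 × 2.37 = 0.95073
Maximum is silver→rhodium→zinc→silver at 1.1433; arbitrage exists.

1.1433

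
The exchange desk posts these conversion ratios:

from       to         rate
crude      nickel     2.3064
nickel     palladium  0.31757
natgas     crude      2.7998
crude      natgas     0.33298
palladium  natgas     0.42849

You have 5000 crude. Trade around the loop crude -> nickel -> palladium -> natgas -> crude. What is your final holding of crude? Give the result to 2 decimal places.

5000 crude × 2.3064 = 11532 nickel
11532 nickel × 0.31757 = 3662.21724 palladium
3662.21724 palladium × 0.42849 = 1569.2234651676 natgas
1569.2234651676 natgas × 2.7998 = 4393.51185777624648 crude

4393.51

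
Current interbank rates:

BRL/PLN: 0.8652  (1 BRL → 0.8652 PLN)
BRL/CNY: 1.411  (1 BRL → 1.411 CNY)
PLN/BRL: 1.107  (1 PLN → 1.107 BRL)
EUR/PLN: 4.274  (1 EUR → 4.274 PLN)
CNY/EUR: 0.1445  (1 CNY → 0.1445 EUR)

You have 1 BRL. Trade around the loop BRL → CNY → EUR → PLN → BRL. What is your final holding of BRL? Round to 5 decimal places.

1 BRL × 1.411 = 1.411 CNY
1.411 CNY × 0.1445 = 0.2038895 EUR
0.2038895 EUR × 4.274 = 0.871423723 PLN
0.871423723 PLN × 1.107 = 0.964666061361 BRL

0.96467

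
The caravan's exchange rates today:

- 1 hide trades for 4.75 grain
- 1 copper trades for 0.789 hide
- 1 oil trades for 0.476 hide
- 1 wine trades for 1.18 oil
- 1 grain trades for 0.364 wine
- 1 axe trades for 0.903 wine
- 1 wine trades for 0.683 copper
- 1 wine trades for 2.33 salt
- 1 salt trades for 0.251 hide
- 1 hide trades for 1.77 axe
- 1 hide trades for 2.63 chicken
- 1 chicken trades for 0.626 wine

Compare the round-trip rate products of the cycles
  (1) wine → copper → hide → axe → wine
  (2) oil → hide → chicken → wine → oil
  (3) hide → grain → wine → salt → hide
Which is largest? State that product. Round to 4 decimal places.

1.0112

(1) 0.683 × 0.789 × 1.77 × 0.903 = 0.86131
(2) 0.476 × 2.63 × 0.626 × 1.18 = 0.92474
(3) 4.75 × 0.364 × 2.33 × 0.251 = 1.01117
Highest is cycle (3) at 1.0112 (>1, arbitrage).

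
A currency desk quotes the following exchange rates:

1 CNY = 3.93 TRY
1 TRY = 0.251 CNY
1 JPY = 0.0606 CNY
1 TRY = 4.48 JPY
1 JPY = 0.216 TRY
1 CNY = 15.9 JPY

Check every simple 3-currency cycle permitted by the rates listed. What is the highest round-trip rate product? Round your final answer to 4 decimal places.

CNY→TRY→JPY→CNY: 3.93 × 4.48 × 0.0606 = 1.06695
CNY→JPY→TRY→CNY: 15.9 × 0.216 × 0.251 = 0.86203
Maximum is CNY→TRY→JPY→CNY at 1.0669; arbitrage exists.

1.0669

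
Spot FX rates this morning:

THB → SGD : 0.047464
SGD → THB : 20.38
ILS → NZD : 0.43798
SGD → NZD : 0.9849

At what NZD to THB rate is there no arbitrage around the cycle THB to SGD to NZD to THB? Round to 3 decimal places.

Known legs of the cycle: 0.047464 × 0.9849 = 0.0467472936
For no arbitrage the full-cycle product must be 1, so the missing rate is 1 / 0.0467472936 ≈ 21.39161.

21.392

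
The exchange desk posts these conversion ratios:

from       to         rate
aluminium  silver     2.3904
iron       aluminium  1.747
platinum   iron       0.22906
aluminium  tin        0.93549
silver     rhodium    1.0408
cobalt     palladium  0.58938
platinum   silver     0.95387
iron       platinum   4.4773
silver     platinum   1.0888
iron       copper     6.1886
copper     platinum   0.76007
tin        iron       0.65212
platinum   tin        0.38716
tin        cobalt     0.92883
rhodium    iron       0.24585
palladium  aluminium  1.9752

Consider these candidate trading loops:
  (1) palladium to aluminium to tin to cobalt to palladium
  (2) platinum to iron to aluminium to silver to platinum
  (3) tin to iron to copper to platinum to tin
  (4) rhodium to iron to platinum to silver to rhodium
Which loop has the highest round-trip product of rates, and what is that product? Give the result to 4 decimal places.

(1) 1.9752 × 0.93549 × 0.92883 × 0.58938 = 1.01154
(2) 0.22906 × 1.747 × 2.3904 × 1.0888 = 1.04150
(3) 0.65212 × 6.1886 × 0.76007 × 0.38716 = 1.18758
(4) 0.24585 × 4.4773 × 0.95387 × 1.0408 = 1.09281
Highest is cycle (3) at 1.1876 (>1, arbitrage).

1.1876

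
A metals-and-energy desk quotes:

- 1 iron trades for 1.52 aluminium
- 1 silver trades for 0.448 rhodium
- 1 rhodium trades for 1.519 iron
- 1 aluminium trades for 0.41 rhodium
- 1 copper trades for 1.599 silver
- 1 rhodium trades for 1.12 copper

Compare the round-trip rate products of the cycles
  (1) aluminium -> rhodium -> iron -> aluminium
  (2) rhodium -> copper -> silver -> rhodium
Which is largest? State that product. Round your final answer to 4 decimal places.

0.9466

(1) 0.41 × 1.519 × 1.52 = 0.94664
(2) 1.12 × 1.599 × 0.448 = 0.80231
Highest is cycle (1) at 0.9466 (≤1, no arbitrage).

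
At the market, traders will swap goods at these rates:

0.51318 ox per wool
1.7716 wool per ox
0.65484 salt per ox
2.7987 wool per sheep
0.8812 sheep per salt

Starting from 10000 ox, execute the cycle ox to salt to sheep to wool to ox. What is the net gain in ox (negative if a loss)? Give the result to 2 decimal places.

-1712.27

10000 ox × 0.65484 = 6548.4 salt
6548.4 salt × 0.8812 = 5770.45008 sheep
5770.45008 sheep × 2.7987 = 16149.758638896 wool
16149.758638896 wool × 0.51318 = 8287.73313830864928 ox
Net change: 8287.73313830864928 − 10000 = -1712.26686169135072 ox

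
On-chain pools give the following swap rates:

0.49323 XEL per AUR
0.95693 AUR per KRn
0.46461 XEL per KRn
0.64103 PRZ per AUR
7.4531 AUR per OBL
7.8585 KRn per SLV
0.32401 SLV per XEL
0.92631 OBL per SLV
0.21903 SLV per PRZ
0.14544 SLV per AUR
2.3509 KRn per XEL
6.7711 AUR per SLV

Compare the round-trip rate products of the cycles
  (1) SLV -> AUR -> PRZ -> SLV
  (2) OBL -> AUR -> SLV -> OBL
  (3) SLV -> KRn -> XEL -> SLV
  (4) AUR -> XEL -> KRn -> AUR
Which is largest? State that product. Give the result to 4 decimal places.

(1) 6.7711 × 0.64103 × 0.21903 = 0.95069
(2) 7.4531 × 0.14544 × 0.92631 = 1.00410
(3) 7.8585 × 0.46461 × 0.32401 = 1.18301
(4) 0.49323 × 2.3509 × 0.95693 = 1.10959
Highest is cycle (3) at 1.1830 (>1, arbitrage).

1.1830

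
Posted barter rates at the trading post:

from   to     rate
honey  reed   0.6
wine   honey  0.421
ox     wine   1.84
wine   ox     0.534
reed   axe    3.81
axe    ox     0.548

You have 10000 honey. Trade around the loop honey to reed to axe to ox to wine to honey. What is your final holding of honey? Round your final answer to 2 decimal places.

9704.13

10000 honey × 0.6 = 6000 reed
6000 reed × 3.81 = 22860 axe
22860 axe × 0.548 = 12527.28 ox
12527.28 ox × 1.84 = 23050.1952 wine
23050.1952 wine × 0.421 = 9704.1321792 honey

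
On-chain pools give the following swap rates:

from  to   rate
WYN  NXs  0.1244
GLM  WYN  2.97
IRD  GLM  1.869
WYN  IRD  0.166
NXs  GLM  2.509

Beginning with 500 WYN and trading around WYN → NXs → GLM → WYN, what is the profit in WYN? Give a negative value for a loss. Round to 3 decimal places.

500 WYN × 0.1244 = 62.2 NXs
62.2 NXs × 2.509 = 156.0598 GLM
156.0598 GLM × 2.97 = 463.497606 WYN
Net change: 463.497606 − 500 = -36.502394 WYN

-36.502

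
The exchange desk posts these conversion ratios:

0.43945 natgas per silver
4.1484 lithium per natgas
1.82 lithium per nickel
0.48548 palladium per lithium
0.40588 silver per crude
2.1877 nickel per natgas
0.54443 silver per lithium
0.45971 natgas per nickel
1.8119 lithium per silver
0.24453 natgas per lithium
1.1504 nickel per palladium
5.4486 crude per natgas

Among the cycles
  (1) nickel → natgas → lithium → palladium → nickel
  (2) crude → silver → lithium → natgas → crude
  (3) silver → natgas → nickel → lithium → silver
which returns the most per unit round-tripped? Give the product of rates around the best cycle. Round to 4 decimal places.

(1) 0.45971 × 4.1484 × 0.48548 × 1.1504 = 1.06509
(2) 0.40588 × 1.8119 × 0.24453 × 5.4486 = 0.97983
(3) 0.43945 × 2.1877 × 1.82 × 0.54443 = 0.95260
Highest is cycle (1) at 1.0651 (>1, arbitrage).

1.0651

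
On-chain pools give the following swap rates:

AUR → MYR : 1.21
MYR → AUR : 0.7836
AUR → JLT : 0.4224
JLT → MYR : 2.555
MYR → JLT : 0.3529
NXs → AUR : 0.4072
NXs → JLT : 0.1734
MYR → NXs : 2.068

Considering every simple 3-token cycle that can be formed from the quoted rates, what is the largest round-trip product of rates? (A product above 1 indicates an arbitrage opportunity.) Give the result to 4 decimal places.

MYR→NXs→AUR→MYR: 2.068 × 0.4072 × 1.21 = 1.01893
MYR→NXs→JLT→MYR: 2.068 × 0.1734 × 2.555 = 0.91620
MYR→AUR→JLT→MYR: 0.7836 × 0.4224 × 2.555 = 0.84569
Maximum is MYR→NXs→AUR→MYR at 1.0189; arbitrage exists.

1.0189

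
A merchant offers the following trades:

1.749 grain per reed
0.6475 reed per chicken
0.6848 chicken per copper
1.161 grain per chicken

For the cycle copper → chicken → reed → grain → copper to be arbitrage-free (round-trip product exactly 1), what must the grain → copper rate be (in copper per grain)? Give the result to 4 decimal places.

1.2895

Known legs of the cycle: 0.6848 × 0.6475 × 1.749 = 0.775520592
For no arbitrage the full-cycle product must be 1, so the missing rate is 1 / 0.775520592 ≈ 1.289456.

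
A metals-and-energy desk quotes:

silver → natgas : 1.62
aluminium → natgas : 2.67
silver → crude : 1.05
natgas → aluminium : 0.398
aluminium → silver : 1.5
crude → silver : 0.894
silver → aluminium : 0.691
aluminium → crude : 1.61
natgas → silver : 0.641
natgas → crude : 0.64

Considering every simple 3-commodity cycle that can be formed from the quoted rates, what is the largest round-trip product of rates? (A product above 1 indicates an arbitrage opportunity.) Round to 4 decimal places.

aluminium→natgas→silver→aluminium: 2.67 × 0.641 × 0.691 = 1.18263
crude→silver→aluminium→crude: 0.894 × 0.691 × 1.61 = 0.99458
aluminium→silver→natgas→aluminium: 1.5 × 1.62 × 0.398 = 0.96714
crude→silver→natgas→crude: 0.894 × 1.62 × 0.64 = 0.92690
Maximum is aluminium→natgas→silver→aluminium at 1.1826; arbitrage exists.

1.1826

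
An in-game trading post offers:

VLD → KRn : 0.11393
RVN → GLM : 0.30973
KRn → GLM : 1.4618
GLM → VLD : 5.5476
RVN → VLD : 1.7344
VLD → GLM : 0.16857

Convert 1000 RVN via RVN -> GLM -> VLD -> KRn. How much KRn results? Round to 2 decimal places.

195.76

1000 RVN × 0.30973 = 309.73 GLM
309.73 GLM × 5.5476 = 1718.258148 VLD
1718.258148 VLD × 0.11393 = 195.76115080164 KRn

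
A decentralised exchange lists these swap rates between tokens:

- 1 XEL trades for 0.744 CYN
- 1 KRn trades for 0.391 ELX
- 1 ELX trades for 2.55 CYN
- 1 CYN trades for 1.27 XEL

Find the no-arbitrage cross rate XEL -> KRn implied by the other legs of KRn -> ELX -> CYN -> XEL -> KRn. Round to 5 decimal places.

0.78973

Known legs of the cycle: 0.391 × 2.55 × 1.27 = 1.2662535
For no arbitrage the full-cycle product must be 1, so the missing rate is 1 / 1.2662535 ≈ 0.7897313.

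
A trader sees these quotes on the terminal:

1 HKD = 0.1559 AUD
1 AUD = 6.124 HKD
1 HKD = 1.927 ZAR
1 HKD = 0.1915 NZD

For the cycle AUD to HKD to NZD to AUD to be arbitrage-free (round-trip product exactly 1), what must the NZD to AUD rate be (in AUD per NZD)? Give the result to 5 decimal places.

0.85270

Known legs of the cycle: 6.124 × 0.1915 = 1.172746
For no arbitrage the full-cycle product must be 1, so the missing rate is 1 / 1.172746 ≈ 0.8526996.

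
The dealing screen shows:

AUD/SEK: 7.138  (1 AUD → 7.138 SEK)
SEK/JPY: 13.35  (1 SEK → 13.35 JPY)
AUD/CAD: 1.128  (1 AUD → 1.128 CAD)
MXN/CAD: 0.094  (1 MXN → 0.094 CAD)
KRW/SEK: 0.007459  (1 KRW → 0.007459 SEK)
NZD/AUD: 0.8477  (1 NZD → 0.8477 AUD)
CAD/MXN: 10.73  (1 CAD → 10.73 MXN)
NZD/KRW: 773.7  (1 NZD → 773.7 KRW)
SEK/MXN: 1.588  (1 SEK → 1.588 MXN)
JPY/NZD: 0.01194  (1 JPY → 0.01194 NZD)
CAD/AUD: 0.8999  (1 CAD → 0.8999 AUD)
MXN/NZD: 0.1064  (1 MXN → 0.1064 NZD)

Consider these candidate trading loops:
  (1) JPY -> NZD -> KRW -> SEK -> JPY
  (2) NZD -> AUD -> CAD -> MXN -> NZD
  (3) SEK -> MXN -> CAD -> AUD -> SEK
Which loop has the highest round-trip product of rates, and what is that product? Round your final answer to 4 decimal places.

1.0917

(1) 0.01194 × 773.7 × 0.007459 × 13.35 = 0.91990
(2) 0.8477 × 1.128 × 10.73 × 0.1064 = 1.09167
(3) 1.588 × 0.094 × 0.8999 × 7.138 = 0.95885
Highest is cycle (2) at 1.0917 (>1, arbitrage).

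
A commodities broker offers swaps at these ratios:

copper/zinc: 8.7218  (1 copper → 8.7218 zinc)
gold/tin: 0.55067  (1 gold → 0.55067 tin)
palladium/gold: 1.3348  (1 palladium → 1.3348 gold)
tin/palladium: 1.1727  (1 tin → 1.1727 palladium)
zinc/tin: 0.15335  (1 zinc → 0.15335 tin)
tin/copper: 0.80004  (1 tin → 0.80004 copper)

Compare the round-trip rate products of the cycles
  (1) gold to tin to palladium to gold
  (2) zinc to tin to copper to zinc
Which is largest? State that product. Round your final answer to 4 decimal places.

1.0700

(1) 0.55067 × 1.1727 × 1.3348 = 0.86197
(2) 0.15335 × 0.80004 × 8.7218 = 1.07004
Highest is cycle (2) at 1.0700 (>1, arbitrage).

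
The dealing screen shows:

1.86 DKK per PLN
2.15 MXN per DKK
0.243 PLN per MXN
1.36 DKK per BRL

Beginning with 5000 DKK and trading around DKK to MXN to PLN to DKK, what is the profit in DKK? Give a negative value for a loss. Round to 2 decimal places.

-141.22

5000 DKK × 2.15 = 10750 MXN
10750 MXN × 0.243 = 2612.25 PLN
2612.25 PLN × 1.86 = 4858.785 DKK
Net change: 4858.785 − 5000 = -141.215 DKK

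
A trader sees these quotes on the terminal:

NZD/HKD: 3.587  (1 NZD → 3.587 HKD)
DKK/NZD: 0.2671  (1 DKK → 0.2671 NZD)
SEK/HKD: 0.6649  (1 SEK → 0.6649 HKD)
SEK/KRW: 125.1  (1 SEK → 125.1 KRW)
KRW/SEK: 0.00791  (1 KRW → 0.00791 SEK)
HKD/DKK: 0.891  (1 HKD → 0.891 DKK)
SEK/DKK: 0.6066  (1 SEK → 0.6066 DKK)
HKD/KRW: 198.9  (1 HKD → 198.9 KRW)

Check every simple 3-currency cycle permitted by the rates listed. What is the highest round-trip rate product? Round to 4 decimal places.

1.0461

HKD→KRW→SEK→HKD: 198.9 × 0.00791 × 0.6649 = 1.04609
HKD→DKK→NZD→HKD: 0.891 × 0.2671 × 3.587 = 0.85366
Maximum is HKD→KRW→SEK→HKD at 1.0461; arbitrage exists.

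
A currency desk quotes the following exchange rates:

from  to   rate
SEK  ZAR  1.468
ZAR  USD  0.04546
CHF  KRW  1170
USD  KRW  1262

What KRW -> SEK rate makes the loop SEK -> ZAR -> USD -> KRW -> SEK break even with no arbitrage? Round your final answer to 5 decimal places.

0.01187

Known legs of the cycle: 1.468 × 0.04546 × 1262 = 84.21992336
For no arbitrage the full-cycle product must be 1, so the missing rate is 1 / 84.21992336 ≈ 0.0118737.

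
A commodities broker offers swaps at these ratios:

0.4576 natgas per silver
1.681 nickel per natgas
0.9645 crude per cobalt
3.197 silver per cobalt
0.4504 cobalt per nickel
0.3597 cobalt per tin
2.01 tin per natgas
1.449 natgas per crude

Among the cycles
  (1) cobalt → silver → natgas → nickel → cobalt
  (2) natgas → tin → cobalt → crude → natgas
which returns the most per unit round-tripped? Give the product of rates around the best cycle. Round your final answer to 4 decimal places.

1.1076

(1) 3.197 × 0.4576 × 1.681 × 0.4504 = 1.10763
(2) 2.01 × 0.3597 × 0.9645 × 1.449 = 1.01043
Highest is cycle (1) at 1.1076 (>1, arbitrage).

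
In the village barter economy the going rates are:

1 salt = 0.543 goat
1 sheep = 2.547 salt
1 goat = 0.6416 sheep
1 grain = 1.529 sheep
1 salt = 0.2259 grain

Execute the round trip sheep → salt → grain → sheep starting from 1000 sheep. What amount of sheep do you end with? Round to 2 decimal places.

1000 sheep × 2.547 = 2547 salt
2547 salt × 0.2259 = 575.3673 grain
575.3673 grain × 1.529 = 879.7366017 sheep

879.74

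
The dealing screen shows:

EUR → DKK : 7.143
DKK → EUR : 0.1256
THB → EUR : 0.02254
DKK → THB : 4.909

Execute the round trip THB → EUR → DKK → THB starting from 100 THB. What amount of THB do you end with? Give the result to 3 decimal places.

100 THB × 0.02254 = 2.254 EUR
2.254 EUR × 7.143 = 16.100322 DKK
16.100322 DKK × 4.909 = 79.036480698 THB

79.036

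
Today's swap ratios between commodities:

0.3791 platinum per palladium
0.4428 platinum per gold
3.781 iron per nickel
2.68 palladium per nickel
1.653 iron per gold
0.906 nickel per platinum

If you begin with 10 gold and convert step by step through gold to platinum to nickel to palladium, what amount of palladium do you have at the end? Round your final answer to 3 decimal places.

10 gold × 0.4428 = 4.428 platinum
4.428 platinum × 0.906 = 4.011768 nickel
4.011768 nickel × 2.68 = 10.75153824 palladium

10.752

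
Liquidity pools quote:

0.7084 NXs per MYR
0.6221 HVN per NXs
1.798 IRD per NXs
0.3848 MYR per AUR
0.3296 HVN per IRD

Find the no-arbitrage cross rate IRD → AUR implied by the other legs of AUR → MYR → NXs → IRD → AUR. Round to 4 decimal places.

Known legs of the cycle: 0.3848 × 0.7084 × 1.798 = 0.49012099136
For no arbitrage the full-cycle product must be 1, so the missing rate is 1 / 0.49012099136 ≈ 2.040313.

2.0403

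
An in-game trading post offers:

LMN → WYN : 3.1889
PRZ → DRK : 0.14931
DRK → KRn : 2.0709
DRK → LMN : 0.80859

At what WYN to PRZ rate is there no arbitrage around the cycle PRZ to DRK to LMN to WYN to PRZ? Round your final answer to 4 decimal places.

Known legs of the cycle: 0.14931 × 0.80859 × 3.1889 = 0.38499772392081
For no arbitrage the full-cycle product must be 1, so the missing rate is 1 / 0.38499772392081 ≈ 2.597418.

2.5974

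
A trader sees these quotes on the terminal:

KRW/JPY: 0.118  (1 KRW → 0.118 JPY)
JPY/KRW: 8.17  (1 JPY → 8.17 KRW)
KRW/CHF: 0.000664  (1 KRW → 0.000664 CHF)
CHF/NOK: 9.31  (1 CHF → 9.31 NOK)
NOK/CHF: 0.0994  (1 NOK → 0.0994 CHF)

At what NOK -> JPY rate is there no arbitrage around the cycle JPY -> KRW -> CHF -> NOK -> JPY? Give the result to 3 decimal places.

19.800

Known legs of the cycle: 8.17 × 0.000664 × 9.31 = 0.0505056328
For no arbitrage the full-cycle product must be 1, so the missing rate is 1 / 0.0505056328 ≈ 19.79977.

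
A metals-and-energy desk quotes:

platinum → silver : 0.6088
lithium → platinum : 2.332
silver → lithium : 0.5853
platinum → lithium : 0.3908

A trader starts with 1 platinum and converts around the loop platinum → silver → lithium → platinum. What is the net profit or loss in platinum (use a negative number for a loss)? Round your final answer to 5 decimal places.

1 platinum × 0.6088 = 0.6088 silver
0.6088 silver × 0.5853 = 0.35633064 lithium
0.35633064 lithium × 2.332 = 0.83096305248 platinum
Net change: 0.83096305248 − 1 = -0.16903694752 platinum

-0.16904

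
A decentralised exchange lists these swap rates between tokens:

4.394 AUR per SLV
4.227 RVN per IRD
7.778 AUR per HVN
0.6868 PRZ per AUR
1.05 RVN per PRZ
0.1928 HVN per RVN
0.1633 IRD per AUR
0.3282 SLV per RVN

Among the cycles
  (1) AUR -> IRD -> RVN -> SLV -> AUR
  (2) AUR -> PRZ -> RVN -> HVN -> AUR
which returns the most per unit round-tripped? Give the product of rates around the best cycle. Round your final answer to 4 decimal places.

1.0814

(1) 0.1633 × 4.227 × 0.3282 × 4.394 = 0.99544
(2) 0.6868 × 1.05 × 0.1928 × 7.778 = 1.08142
Highest is cycle (2) at 1.0814 (>1, arbitrage).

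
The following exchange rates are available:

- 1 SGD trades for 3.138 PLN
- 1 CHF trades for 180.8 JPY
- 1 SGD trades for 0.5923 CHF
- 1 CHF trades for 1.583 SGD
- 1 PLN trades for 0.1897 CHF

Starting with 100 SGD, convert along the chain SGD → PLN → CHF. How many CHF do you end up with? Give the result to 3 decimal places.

59.528

100 SGD × 3.138 = 313.8 PLN
313.8 PLN × 0.1897 = 59.52786 CHF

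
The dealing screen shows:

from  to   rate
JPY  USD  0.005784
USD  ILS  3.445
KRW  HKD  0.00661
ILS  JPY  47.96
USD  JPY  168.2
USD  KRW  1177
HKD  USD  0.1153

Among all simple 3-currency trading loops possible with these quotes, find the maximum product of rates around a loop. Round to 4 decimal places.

0.9556

USD→ILS→JPY→USD: 3.445 × 47.96 × 0.005784 = 0.95565
KRW→HKD→USD→KRW: 0.00661 × 0.1153 × 1177 = 0.89703
Maximum is USD→ILS→JPY→USD at 0.9556; no arbitrage — every cycle loses value.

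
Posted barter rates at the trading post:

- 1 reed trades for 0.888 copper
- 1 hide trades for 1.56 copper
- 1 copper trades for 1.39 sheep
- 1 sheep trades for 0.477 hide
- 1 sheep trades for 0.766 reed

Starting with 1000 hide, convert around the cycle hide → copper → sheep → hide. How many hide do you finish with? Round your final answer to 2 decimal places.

1000 hide × 1.56 = 1560 copper
1560 copper × 1.39 = 2168.4 sheep
2168.4 sheep × 0.477 = 1034.3268 hide

1034.33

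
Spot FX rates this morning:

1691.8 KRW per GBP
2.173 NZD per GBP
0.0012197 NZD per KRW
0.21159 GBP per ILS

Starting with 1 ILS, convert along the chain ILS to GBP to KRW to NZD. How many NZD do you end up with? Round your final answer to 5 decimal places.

0.43661

1 ILS × 0.21159 = 0.21159 GBP
0.21159 GBP × 1691.8 = 357.967962 KRW
357.967962 KRW × 0.0012197 = 0.4366135232514 NZD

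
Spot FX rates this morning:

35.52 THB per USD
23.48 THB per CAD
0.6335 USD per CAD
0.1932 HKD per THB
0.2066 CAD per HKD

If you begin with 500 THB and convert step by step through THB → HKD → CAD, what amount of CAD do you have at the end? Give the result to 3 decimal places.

19.958

500 THB × 0.1932 = 96.6 HKD
96.6 HKD × 0.2066 = 19.95756 CAD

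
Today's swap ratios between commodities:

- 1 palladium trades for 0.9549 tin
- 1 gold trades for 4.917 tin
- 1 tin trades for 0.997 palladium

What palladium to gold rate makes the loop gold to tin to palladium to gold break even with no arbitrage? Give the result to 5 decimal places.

Known legs of the cycle: 4.917 × 0.997 = 4.902249
For no arbitrage the full-cycle product must be 1, so the missing rate is 1 / 4.902249 ≈ 0.2039880.

0.20399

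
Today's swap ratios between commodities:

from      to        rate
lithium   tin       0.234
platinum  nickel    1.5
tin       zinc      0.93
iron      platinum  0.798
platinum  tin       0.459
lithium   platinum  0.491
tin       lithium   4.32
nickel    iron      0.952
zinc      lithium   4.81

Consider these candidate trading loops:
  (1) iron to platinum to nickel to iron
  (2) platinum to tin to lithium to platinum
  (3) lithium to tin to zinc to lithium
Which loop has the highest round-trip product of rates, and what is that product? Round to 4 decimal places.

1.1395

(1) 0.798 × 1.5 × 0.952 = 1.13954
(2) 0.459 × 4.32 × 0.491 = 0.97359
(3) 0.234 × 0.93 × 4.81 = 1.04675
Highest is cycle (1) at 1.1395 (>1, arbitrage).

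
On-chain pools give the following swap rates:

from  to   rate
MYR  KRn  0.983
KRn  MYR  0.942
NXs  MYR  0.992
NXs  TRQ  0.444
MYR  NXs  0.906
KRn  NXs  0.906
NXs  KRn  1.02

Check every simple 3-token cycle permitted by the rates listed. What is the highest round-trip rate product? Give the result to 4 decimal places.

MYR→KRn→NXs→MYR: 0.983 × 0.906 × 0.992 = 0.88347
MYR→NXs→KRn→MYR: 0.906 × 1.02 × 0.942 = 0.87052
Maximum is MYR→KRn→NXs→MYR at 0.8835; no arbitrage — every cycle loses value.

0.8835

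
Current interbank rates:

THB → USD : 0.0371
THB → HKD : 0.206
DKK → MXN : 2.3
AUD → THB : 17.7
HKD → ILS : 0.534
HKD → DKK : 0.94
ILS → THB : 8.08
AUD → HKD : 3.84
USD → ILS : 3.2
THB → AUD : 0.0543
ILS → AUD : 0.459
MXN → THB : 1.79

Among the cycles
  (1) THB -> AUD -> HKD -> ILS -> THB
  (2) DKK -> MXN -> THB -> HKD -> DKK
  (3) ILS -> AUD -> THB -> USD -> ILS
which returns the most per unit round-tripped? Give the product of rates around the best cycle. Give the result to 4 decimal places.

0.9645

(1) 0.0543 × 3.84 × 0.534 × 8.08 = 0.89967
(2) 2.3 × 1.79 × 0.206 × 0.94 = 0.79722
(3) 0.459 × 17.7 × 0.0371 × 3.2 = 0.96452
Highest is cycle (3) at 0.9645 (≤1, no arbitrage).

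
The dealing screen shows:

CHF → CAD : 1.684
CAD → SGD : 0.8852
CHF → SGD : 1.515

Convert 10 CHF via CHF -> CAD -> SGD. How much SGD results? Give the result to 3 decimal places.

14.907

10 CHF × 1.684 = 16.84 CAD
16.84 CAD × 0.8852 = 14.906768 SGD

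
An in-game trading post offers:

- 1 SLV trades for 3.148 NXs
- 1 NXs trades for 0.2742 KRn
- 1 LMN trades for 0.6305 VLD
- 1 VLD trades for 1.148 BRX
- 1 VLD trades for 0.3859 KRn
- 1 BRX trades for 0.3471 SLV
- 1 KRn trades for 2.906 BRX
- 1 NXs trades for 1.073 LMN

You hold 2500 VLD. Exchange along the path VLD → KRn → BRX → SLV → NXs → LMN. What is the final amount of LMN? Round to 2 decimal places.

2500 VLD × 0.3859 = 964.75 KRn
964.75 KRn × 2.906 = 2803.5635 BRX
2803.5635 BRX × 0.3471 = 973.11689085 SLV
973.11689085 SLV × 3.148 = 3063.3719723958 NXs
3063.3719723958 NXs × 1.073 = 3286.9981263806934 LMN

3287.00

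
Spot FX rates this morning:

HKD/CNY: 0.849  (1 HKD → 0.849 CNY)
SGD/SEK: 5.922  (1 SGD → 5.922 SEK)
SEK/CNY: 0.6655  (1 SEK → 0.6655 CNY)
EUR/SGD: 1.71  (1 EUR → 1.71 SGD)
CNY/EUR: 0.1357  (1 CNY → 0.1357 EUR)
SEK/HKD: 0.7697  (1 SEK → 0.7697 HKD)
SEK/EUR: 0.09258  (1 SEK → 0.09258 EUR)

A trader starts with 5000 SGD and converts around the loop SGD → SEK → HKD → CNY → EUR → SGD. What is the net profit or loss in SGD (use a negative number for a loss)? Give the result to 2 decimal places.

-510.03

5000 SGD × 5.922 = 29610 SEK
29610 SEK × 0.7697 = 22790.817 HKD
22790.817 HKD × 0.849 = 19349.403633 CNY
19349.403633 CNY × 0.1357 = 2625.7140729981 EUR
2625.7140729981 EUR × 1.71 = 4489.971064826751 SGD
Net change: 4489.971064826751 − 5000 = -510.028935173249 SGD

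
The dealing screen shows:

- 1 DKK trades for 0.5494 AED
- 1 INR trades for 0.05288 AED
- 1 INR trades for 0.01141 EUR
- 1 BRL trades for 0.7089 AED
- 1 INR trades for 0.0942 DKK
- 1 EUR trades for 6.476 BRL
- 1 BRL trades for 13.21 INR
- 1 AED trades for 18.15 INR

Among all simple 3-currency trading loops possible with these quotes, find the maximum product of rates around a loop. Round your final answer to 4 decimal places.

0.9761

INR→EUR→BRL→INR: 0.01141 × 6.476 × 13.21 = 0.97610
INR→DKK→AED→INR: 0.0942 × 0.5494 × 18.15 = 0.93933
Maximum is INR→EUR→BRL→INR at 0.9761; no arbitrage — every cycle loses value.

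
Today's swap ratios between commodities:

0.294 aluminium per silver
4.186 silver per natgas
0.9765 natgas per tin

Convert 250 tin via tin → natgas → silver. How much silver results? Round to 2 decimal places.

250 tin × 0.9765 = 244.125 natgas
244.125 natgas × 4.186 = 1021.90725 silver

1021.91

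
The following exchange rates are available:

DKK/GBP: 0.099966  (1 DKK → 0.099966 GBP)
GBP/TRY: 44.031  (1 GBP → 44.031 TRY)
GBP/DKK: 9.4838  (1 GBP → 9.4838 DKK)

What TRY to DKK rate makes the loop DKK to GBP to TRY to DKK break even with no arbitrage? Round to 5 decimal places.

Known legs of the cycle: 0.099966 × 44.031 = 4.401602946
For no arbitrage the full-cycle product must be 1, so the missing rate is 1 / 4.401602946 ≈ 0.2271900.

0.22719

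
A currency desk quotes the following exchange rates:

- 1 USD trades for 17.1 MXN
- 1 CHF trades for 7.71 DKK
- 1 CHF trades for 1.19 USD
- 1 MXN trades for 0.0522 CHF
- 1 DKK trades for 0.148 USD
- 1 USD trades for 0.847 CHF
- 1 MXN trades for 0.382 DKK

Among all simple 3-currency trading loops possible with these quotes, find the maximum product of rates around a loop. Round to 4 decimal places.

CHF→USD→MXN→CHF: 1.19 × 17.1 × 0.0522 = 1.06222
USD→MXN→DKK→USD: 17.1 × 0.382 × 0.148 = 0.96677
CHF→DKK→USD→CHF: 7.71 × 0.148 × 0.847 = 0.96649
Maximum is CHF→USD→MXN→CHF at 1.0622; arbitrage exists.

1.0622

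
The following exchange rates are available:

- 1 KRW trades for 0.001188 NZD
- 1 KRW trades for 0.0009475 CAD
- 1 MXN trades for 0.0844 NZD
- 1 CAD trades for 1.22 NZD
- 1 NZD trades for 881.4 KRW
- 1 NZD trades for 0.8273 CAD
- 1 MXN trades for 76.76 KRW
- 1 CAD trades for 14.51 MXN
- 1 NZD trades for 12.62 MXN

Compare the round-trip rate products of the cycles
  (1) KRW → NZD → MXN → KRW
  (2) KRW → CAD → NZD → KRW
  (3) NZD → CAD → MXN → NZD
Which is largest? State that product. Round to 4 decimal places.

1.1508

(1) 0.001188 × 12.62 × 76.76 = 1.15083
(2) 0.0009475 × 1.22 × 881.4 = 1.01885
(3) 0.8273 × 14.51 × 0.0844 = 1.01315
Highest is cycle (1) at 1.1508 (>1, arbitrage).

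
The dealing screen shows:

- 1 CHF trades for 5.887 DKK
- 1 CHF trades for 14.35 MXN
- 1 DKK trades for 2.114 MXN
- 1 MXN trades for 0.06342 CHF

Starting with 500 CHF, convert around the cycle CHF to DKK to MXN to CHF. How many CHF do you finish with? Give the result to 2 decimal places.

500 CHF × 5.887 = 2943.5 DKK
2943.5 DKK × 2.114 = 6222.559 MXN
6222.559 MXN × 0.06342 = 394.63469178 CHF

394.63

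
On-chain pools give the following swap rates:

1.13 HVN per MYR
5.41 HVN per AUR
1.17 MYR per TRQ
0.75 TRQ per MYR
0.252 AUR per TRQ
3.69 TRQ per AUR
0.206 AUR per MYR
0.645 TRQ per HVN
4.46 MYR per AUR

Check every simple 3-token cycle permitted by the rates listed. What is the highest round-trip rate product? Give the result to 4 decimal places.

0.8894

AUR→TRQ→MYR→AUR: 3.69 × 1.17 × 0.206 = 0.88936
HVN→TRQ→AUR→HVN: 0.645 × 0.252 × 5.41 = 0.87934
HVN→TRQ→MYR→HVN: 0.645 × 1.17 × 1.13 = 0.85275
AUR→MYR→TRQ→AUR: 4.46 × 0.75 × 0.252 = 0.84294
Maximum is AUR→TRQ→MYR→AUR at 0.8894; no arbitrage — every cycle loses value.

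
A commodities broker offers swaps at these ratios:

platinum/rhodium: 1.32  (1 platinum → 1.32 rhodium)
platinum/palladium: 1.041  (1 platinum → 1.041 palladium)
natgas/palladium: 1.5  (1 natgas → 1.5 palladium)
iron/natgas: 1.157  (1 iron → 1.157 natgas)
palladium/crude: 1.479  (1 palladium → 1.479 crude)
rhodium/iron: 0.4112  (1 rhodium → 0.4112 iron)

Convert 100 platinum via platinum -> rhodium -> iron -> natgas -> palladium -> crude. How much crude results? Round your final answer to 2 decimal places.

139.32

100 platinum × 1.32 = 132 rhodium
132 rhodium × 0.4112 = 54.2784 iron
54.2784 iron × 1.157 = 62.8001088 natgas
62.8001088 natgas × 1.5 = 94.2001632 palladium
94.2001632 palladium × 1.479 = 139.3220413728 crude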